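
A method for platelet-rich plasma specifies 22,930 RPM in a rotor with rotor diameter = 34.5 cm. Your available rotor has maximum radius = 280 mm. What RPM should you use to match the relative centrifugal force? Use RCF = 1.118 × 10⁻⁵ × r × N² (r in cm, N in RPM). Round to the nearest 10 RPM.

Original rotor: r = 34.5 / 2 = 17.25 cm
RCF = 1.118 × 10⁻⁵ × r × N²
RCF_original = 1.118 × 10⁻⁵ × 17.25 × (22930)² = 1.118 × 10⁻⁵ × 17.25 × 525,784,900 ≈ 101,400.2 × g
Your rotor: r = 280 mm = 28.0 cm
101,400.2 = 1.118 × 10⁻⁵ × 28 × N²
N² = 101,400.2 / (31.304 × 10⁻⁵) = 323,920,905
N ≈ √323,920,905 ≈ 17,997.8

≈ 18000 RPM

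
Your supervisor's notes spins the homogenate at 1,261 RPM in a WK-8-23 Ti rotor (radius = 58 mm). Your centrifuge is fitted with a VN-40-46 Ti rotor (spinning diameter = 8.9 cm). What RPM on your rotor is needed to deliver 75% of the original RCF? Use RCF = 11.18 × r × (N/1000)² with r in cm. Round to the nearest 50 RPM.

Original rotor: r = 58 mm = 5.8 cm
RCF_original = 11.18 × 5.8 × (1.261)² = 11.18 × 5.8 × 1.590121 ≈ 103.1 × g
Target RCF = 0.75 × 103.1 ≈ 77.3 × g
Your rotor: r = 8.9 / 2 = 4.45 cm
77.3 = 11.18 × 4.45 × (N/1000)²
(N/1000)² = 77.3 / 49.751 = 1.553738
N = 1000 × √1.553738 ≈ 1,246.5

≈ 1250 RPM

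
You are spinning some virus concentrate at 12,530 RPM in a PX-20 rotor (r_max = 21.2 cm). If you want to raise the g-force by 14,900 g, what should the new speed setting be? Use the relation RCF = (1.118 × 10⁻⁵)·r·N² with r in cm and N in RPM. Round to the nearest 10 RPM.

≈ 14830 RPM

Current RCF = 1.118 × 10⁻⁵ × 21.2 × (12530)² = 1.118 × 10⁻⁵ × 21.2 × 157,000,900 ≈ 37,211.7 × g
Target RCF = 37,211.7 + 14,900 = 52,111.7 × g
N² = 52,111.7 / (23.7016 × 10⁻⁵) = 219,865,747
N ≈ √219,865,747 ≈ 14,827.9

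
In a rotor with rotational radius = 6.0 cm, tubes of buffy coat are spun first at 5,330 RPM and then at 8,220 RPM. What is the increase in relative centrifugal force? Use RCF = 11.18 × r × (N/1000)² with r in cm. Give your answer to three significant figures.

2630 x g

RCF₁ = 11.18 × 6 × (5.33)² = 11.18 × 6 × 28.4089 ≈ 1,905.7 × g
RCF₂ = 11.18 × 6 × (8.22)² = 11.18 × 6 × 67.5684 ≈ 4,532.5 × g
Increase = 4,532.5 − 1,905.7 = 2,626.8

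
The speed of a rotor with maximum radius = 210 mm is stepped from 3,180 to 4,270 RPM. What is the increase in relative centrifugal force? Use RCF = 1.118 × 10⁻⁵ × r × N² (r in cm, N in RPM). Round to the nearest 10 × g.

r = 210 mm = 21.0 cm
RCF₁ = 1.118 × 10⁻⁵ × 21 × (3180)² = 1.118 × 10⁻⁵ × 21 × 10,112,400 ≈ 2,374.2 × g
RCF₂ = 1.118 × 10⁻⁵ × 21 × (4270)² = 1.118 × 10⁻⁵ × 21 × 18,232,900 ≈ 4,280.7 × g
Increase = 4,280.7 − 2,374.2 = 1,906.5

1910 g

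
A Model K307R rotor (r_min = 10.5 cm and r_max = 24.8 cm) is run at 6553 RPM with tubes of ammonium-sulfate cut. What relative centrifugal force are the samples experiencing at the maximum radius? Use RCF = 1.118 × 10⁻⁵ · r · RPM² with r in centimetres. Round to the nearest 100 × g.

Use r_max = 24.8 cm.
RCF = 1.118 × 10⁻⁵ × r × N²
RCF = 1.118 × 10⁻⁵ × 24.8 × (6553)² = 1.118 × 10⁻⁵ × 24.8 × 42,941,809 ≈ 11,906.2 × g

RCF ≈ 11900 g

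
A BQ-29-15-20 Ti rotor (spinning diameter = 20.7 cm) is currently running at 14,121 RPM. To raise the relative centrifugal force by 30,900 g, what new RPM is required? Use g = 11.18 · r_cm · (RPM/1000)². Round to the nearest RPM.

r = 20.7 / 2 = 10.35 cm
Current RCF = 11.18 × 10.35 × (14.121)² = 11.18 × 10.35 × 199.402641 ≈ 23,073.5 × g
Target RCF = 23,073.5 + 30,900 = 53,973.5 × g
(N/1000)² = 53,973.5 / 115.713 = 466.4428
N = 1000 × √466.4428 ≈ 21,597.3

N₂ ≈ 21597 RPM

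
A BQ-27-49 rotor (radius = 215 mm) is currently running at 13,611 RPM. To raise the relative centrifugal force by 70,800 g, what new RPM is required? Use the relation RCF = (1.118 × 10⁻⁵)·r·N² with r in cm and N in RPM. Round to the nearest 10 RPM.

r = 215 mm = 21.5 cm
Current RCF = 1.118 × 10⁻⁵ × 21.5 × (13611)² = 1.118 × 10⁻⁵ × 21.5 × 185,259,321 ≈ 44,530.8 × g
Target RCF = 44,530.8 + 70,800 = 115,330.8 × g
N² = 115,330.8 / (24.037 × 10⁻⁵) = 479,805,300
N ≈ √479,805,300 ≈ 21,904.5

21900 RPM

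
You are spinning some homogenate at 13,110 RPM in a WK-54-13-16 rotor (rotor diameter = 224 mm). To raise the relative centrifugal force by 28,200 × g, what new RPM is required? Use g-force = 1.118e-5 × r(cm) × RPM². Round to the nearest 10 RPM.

r = 224 mm / 2 = 112 mm = 11.2 cm
Current RCF = 1.118 × 10⁻⁵ × 11.2 × (13110)² = 1.118 × 10⁻⁵ × 11.2 × 171,872,100 ≈ 21,521.1 × g
Target RCF = 21,521.1 + 28,200 = 49,721.1 × g
N² = 49,721.1 / (12.5216 × 10⁻⁵) = 397,082,641
N ≈ √397,082,641 ≈ 19,926.9

19930 RPM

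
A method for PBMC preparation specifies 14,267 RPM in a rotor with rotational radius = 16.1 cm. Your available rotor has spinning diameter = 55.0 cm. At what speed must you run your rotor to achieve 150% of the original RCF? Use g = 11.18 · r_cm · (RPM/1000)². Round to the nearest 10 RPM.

RCF_original = 11.18 × 16.1 × (14.267)² = 11.18 × 16.1 × 203.547289 ≈ 36,638.1 × g
Target RCF = 1.5 × 36,638.1 ≈ 54,957.1 × g
Your rotor: r = 55.0 / 2 = 27.5 cm
54,957.1 = 11.18 × 27.5 × (N/1000)²
(N/1000)² = 54,957.1 / 307.45 = 178.7513
N = 1000 × √178.7513 ≈ 13,369.8

13370 RPM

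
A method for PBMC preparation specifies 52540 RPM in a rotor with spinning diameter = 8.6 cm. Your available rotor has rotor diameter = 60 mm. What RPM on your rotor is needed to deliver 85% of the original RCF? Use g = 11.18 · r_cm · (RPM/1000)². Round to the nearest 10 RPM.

≈ 57990 RPM

Original rotor: r = 8.6 / 2 = 4.3 cm
RCF = 11.18 × r × (N/1000)²
RCF_original = 11.18 × 4.3 × (52.54)² = 11.18 × 4.3 × 2,760.4516 ≈ 132,706 × g
Target RCF = 0.85 × 132,706 ≈ 112,800.1 × g
Your rotor: r = 60 mm / 2 = 30 mm = 3 cm
112,800.1 = 11.18 × 3 × (N/1000)²
(N/1000)² = 112,800.1 / 33.54 = 3363.151
N = 1000 × √3363.151 ≈ 57,992.7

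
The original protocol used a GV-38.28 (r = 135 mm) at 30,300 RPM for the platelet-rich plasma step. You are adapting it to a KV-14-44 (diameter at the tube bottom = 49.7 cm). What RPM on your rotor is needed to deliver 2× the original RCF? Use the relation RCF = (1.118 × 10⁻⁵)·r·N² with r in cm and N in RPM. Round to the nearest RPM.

≈ 31584 RPM

Original rotor: r = 135 mm = 13.5 cm
RCF_original = 1.118 × 10⁻⁵ × 13.5 × (30300)² = 1.118 × 10⁻⁵ × 13.5 × 918,090,000 ≈ 138,567.3 × g
Target RCF = 2 × 138,567.3 ≈ 277,134.6 × g
Your rotor: r = 49.7 / 2 = 24.85 cm
277,134.6 = 1.118 × 10⁻⁵ × 24.85 × N²
N² = 277,134.6 / (27.7823 × 10⁻⁵) = 997,522,163
N ≈ √997,522,163 ≈ 31,583.6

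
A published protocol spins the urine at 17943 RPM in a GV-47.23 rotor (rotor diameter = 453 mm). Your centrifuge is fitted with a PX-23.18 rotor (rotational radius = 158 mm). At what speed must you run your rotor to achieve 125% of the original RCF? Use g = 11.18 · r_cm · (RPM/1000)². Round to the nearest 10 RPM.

≈ 24020 RPM

Original rotor: r = 453 mm / 2 = 226.5 mm = 22.65 cm
RCF_original = 11.18 × 22.65 × (17.943)² = 11.18 × 22.65 × 321.951249 ≈ 81,526.7 × g
Target RCF = 1.25 × 81,526.7 ≈ 101,908.4 × g
Your rotor: r = 158 mm = 15.8 cm
101,908.4 = 11.18 × 15.8 × (N/1000)²
(N/1000)² = 101,908.4 / 176.644 = 576.914
N = 1000 × √576.914 ≈ 24,019.0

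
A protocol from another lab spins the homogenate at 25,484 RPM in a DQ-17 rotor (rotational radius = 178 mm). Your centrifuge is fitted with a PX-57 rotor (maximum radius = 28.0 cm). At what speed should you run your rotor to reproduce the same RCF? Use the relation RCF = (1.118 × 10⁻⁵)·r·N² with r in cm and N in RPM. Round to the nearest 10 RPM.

Original rotor: r = 178 mm = 17.8 cm
RCF = 1.118 × 10⁻⁵ × r × N²
RCF_original = 1.118 × 10⁻⁵ × 17.8 × (25484)² = 1.118 × 10⁻⁵ × 17.8 × 649,434,256 ≈ 129,240 × g
129,240 = 1.118 × 10⁻⁵ × 28 × N²
N² = 129,240 / (31.304 × 10⁻⁵) = 412,854,587
N ≈ √412,854,587 ≈ 20,318.8

20320 RPM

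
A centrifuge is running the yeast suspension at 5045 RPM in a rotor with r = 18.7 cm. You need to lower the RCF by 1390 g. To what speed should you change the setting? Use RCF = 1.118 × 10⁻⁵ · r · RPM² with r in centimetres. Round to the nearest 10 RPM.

Current RCF = 1.118 × 10⁻⁵ × 18.7 × (5045)² = 1.118 × 10⁻⁵ × 18.7 × 25,452,025 ≈ 5,321.2 × g
Target RCF = 5,321.2 − 1,390 = 3,931.2 × g
N² = 3,931.2 / (20.9066 × 10⁻⁵) = 18,803,631
N ≈ √18,803,631 ≈ 4,336.3

4340 RPM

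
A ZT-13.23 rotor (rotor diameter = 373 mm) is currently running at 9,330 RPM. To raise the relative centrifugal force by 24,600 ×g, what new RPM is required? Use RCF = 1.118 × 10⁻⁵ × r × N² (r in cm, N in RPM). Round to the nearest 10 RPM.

r = 373 mm / 2 = 186.5 mm = 18.65 cm
Current RCF = 1.118 × 10⁻⁵ × 18.65 × (9330)² = 1.118 × 10⁻⁵ × 18.65 × 87,048,900 ≈ 18,150.3 × g
Target RCF = 18,150.3 + 24,600 = 42,750.3 × g
N² = 42,750.3 / (20.8507 × 10⁻⁵) = 205,030,527
N ≈ √205,030,527 ≈ 14,318.9

14320 RPM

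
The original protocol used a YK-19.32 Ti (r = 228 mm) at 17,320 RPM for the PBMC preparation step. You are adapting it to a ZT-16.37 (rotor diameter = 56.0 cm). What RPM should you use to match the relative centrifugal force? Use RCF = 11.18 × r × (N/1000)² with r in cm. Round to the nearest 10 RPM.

Original rotor: r = 228 mm = 22.8 cm
RCF_original = 11.18 × 22.8 × (17.32)² = 11.18 × 22.8 × 299.9824 ≈ 76,466.7 × g
Your rotor: r = 56.0 / 2 = 28 cm
76,466.7 = 11.18 × 28 × (N/1000)²
(N/1000)² = 76,466.7 / 313.04 = 244.2713
N = 1000 × √244.2713 ≈ 15,629.2

≈ 15630 RPM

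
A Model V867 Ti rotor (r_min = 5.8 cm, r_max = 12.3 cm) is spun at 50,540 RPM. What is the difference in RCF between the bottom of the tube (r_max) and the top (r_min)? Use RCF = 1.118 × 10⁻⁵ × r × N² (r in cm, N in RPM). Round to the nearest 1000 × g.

ΔRCF ≈ 186000 g

ΔRCF = 1.118 × 10⁻⁵ × (r_max − r_min) × N² = 1.118 × 10⁻⁵ × 6.5 × 2,554,291,600 ≈ 185,620.4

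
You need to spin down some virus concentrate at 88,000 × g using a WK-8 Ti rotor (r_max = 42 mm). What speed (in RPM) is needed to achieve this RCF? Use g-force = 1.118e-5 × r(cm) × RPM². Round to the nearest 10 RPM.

43290 RPM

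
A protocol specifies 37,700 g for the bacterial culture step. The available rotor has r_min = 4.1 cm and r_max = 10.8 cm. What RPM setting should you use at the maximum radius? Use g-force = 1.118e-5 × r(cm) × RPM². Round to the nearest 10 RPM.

Use r_max = 10.8 cm.
37,700 = 1.118 × 10⁻⁵ × 10.8 × N²
N² = 37,700 / (12.0744 × 10⁻⁵) = 312,230,835
N ≈ √312,230,835 ≈ 17,670.1

≈ 17670 RPM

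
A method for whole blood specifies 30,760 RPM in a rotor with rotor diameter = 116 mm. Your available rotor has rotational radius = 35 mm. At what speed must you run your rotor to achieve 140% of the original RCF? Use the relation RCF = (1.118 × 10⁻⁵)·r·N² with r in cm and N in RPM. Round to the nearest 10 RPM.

Original rotor: r = 116 mm / 2 = 58 mm = 5.8 cm
RCF = 1.118 × 10⁻⁵ × r × N²
RCF_original = 1.118 × 10⁻⁵ × 5.8 × (30760)² = 1.118 × 10⁻⁵ × 5.8 × 946,177,600 ≈ 61,353.9 × g
Target RCF = 1.4 × 61,353.9 ≈ 85,895.5 × g
Your rotor: r = 35 mm = 3.5 cm
85,895.5 = 1.118 × 10⁻⁵ × 3.5 × N²
N² = 85,895.5 / (3.913 × 10⁻⁵) = 2,195,131,613
N ≈ √2,195,131,613 ≈ 46,852.2

46850 RPM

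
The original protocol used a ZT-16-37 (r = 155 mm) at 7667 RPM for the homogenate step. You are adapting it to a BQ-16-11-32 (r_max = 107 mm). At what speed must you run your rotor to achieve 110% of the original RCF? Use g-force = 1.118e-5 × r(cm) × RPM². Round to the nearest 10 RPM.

9680 RPM

Original rotor: r = 155 mm = 15.5 cm
RCF_original = 1.118 × 10⁻⁵ × 15.5 × (7667)² = 1.118 × 10⁻⁵ × 15.5 × 58,782,889 ≈ 10,186.5 × g
Target RCF = 1.1 × 10,186.5 ≈ 11,205.2 × g
Your rotor: r = 107 mm = 10.7 cm
11,205.2 = 1.118 × 10⁻⁵ × 10.7 × N²
N² = 11,205.2 / (11.9626 × 10⁻⁵) = 93,668,600
N ≈ √93,668,600 ≈ 9,678.3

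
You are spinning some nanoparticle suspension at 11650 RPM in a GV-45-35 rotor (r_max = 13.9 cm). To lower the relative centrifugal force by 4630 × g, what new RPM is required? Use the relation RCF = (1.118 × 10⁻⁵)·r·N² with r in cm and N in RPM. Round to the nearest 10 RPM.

N₂ ≈ 10290 RPM

Current RCF = 1.118 × 10⁻⁵ × 13.9 × (11650)² = 1.118 × 10⁻⁵ × 13.9 × 135,722,500 ≈ 21,091.5 × g
Target RCF = 21,091.5 − 4,630 = 16,461.5 × g
N² = 16,461.5 / (15.5402 × 10⁻⁵) = 105,928,495
N ≈ √105,928,495 ≈ 10,292.2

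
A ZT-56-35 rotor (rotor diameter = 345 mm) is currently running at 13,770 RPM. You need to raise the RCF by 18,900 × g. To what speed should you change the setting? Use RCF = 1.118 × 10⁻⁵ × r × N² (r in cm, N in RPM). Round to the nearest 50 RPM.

16950 RPM

r = 345 mm / 2 = 172.5 mm = 17.25 cm
Current RCF = 1.118 × 10⁻⁵ × 17.25 × (13770)² = 1.118 × 10⁻⁵ × 17.25 × 189,612,900 ≈ 36,567.8 × g
Target RCF = 36,567.8 + 18,900 = 55,467.8 × g
N² = 55,467.8 / (19.2855 × 10⁻⁵) = 287,614,011
N ≈ √287,614,011 ≈ 16,959.2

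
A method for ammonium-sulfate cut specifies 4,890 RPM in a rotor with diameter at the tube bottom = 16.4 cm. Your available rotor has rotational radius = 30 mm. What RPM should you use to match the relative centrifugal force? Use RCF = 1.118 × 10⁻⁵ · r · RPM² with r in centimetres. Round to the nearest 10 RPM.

Original rotor: r = 16.4 / 2 = 8.2 cm
RCF_original = 1.118 × 10⁻⁵ × 8.2 × (4890)² = 1.118 × 10⁻⁵ × 8.2 × 23,912,100 ≈ 2,192.2 × g
Your rotor: r = 30 mm = 3.0 cm
2,192.2 = 1.118 × 10⁻⁵ × 3 × N²
N² = 2,192.2 / (3.354 × 10⁻⁵) = 65,360,763
N ≈ √65,360,763 ≈ 8,084.6

≈ 8080 RPM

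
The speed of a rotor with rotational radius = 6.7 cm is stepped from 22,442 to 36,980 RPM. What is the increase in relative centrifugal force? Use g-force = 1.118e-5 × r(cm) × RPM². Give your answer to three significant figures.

≈ 64700 × g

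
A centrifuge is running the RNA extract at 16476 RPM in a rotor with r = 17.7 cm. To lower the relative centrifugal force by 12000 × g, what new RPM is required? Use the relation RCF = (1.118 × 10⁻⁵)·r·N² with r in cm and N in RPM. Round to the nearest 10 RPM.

N₂ ≈ 14520 RPM

Current RCF = 1.118 × 10⁻⁵ × 17.7 × (16476)² = 1.118 × 10⁻⁵ × 17.7 × 271,458,576 ≈ 53,717.9 × g
Target RCF = 53,717.9 − 12,000 = 41,717.9 × g
N² = 41,717.9 / (19.7886 × 10⁻⁵) = 210,817,845
N ≈ √210,817,845 ≈ 14,519.6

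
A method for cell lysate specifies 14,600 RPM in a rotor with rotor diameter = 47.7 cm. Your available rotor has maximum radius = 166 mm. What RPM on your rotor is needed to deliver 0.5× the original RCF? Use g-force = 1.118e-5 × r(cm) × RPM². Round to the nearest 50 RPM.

Original rotor: r = 47.7 / 2 = 23.85 cm
RCF_original = 1.118 × 10⁻⁵ × 23.85 × (14600)² = 1.118 × 10⁻⁵ × 23.85 × 213,160,000 ≈ 56,837.6 × g
Target RCF = 0.5 × 56,837.6 ≈ 28,418.8 × g
Your rotor: r = 166 mm = 16.6 cm
28,418.8 = 1.118 × 10⁻⁵ × 16.6 × N²
N² = 28,418.8 / (18.5588 × 10⁻⁵) = 153,128,435
N ≈ √153,128,435 ≈ 12,374.5

≈ 12350 RPM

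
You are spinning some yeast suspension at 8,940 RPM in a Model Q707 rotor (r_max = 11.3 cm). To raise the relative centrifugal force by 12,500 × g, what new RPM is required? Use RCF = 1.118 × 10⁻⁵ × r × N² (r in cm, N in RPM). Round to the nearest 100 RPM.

Current RCF = 1.118 × 10⁻⁵ × 11.3 × (8940)² = 1.118 × 10⁻⁵ × 11.3 × 79,923,600 ≈ 10,097.1 × g
Target RCF = 10,097.1 + 12,500 = 22,597.1 × g
N² = 22,597.1 / (12.6334 × 10⁻⁵) = 178,867,922
N ≈ √178,867,922 ≈ 13,374.2

N₂ ≈ 13400 RPM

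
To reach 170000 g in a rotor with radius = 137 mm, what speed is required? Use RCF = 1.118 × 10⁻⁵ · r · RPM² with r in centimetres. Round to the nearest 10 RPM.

≈ 33320 RPM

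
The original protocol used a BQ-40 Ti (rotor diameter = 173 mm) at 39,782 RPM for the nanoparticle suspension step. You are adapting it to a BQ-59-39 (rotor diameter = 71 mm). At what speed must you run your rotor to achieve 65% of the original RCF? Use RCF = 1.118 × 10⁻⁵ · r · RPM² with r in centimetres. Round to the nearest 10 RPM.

Original rotor: r = 173 mm / 2 = 86.5 mm = 8.65 cm
RCF = 1.118 × 10⁻⁵ × r × N²
RCF_original = 1.118 × 10⁻⁵ × 8.65 × (39782)² = 1.118 × 10⁻⁵ × 8.65 × 1,582,607,524 ≈ 153,049.2 × g
Target RCF = 0.65 × 153,049.2 ≈ 99,482 × g
Your rotor: r = 71 mm / 2 = 35.5 mm = 3.55 cm
99,482 = 1.118 × 10⁻⁵ × 3.55 × N²
N² = 99,482 / (3.9689 × 10⁻⁵) = 2,506,538,336
N ≈ √2,506,538,336 ≈ 50,065.3

≈ 50070 RPM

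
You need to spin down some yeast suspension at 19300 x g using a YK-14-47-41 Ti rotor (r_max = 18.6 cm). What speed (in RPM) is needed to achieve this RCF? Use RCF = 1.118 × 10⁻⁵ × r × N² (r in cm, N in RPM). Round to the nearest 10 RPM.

19,300 = 1.118 × 10⁻⁵ × 18.6 × N²
N² = 19,300 / (20.7948 × 10⁻⁵) = 92,811,664
N ≈ √92,811,664 ≈ 9,633.9

N ≈ 9630 RPM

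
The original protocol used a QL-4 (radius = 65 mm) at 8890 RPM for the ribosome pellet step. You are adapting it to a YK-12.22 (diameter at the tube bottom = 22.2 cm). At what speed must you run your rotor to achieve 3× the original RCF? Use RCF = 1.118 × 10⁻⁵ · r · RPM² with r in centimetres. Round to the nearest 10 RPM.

11780 RPM

Original rotor: r = 65 mm = 6.5 cm
RCF_original = 1.118 × 10⁻⁵ × 6.5 × (8890)² = 1.118 × 10⁻⁵ × 6.5 × 79,032,100 ≈ 5,743.3 × g
Target RCF = 3 × 5,743.3 ≈ 17,229.9 × g
Your rotor: r = 22.2 / 2 = 11.1 cm
17,229.9 = 1.118 × 10⁻⁵ × 11.1 × N²
N² = 17,229.9 / (12.4098 × 10⁻⁵) = 138,841,077
N ≈ √138,841,077 ≈ 11,783.1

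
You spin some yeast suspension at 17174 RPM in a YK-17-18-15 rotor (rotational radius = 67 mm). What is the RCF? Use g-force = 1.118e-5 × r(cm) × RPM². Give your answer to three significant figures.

r = 67 mm = 6.7 cm
RCF = 1.118 × 10⁻⁵ × r × N²
RCF = 1.118 × 10⁻⁵ × 6.7 × (17174)² = 1.118 × 10⁻⁵ × 6.7 × 294,946,276 ≈ 22,093.2 × g

RCF ≈ 22100 ×g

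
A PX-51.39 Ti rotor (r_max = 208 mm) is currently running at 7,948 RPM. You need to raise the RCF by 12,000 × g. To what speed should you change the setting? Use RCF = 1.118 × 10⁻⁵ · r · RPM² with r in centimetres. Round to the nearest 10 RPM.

r = 208 mm = 20.8 cm
Current RCF = 1.118 × 10⁻⁵ × 20.8 × (7948)² = 1.118 × 10⁻⁵ × 20.8 × 63,170,704 ≈ 14,690 × g
Target RCF = 14,690 + 12,000 = 26,690 × g
N² = 26,690 / (23.2544 × 10⁻⁵) = 114,773,978
N ≈ √114,773,978 ≈ 10,713.3

N₂ ≈ 10710 RPM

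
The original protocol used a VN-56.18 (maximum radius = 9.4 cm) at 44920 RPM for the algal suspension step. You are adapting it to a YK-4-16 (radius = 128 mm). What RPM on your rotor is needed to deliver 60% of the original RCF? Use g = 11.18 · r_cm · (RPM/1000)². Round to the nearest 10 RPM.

≈ 29820 RPM

RCF_original = 11.18 × 9.4 × (44.92)² = 11.18 × 9.4 × 2,017.8064 ≈ 212,055.3 × g
Target RCF = 0.6 × 212,055.3 ≈ 127,233.2 × g
Your rotor: r = 128 mm = 12.8 cm
127,233.2 = 11.18 × 12.8 × (N/1000)²
(N/1000)² = 127,233.2 / 143.104 = 889.096
N = 1000 × √889.096 ≈ 29,817.7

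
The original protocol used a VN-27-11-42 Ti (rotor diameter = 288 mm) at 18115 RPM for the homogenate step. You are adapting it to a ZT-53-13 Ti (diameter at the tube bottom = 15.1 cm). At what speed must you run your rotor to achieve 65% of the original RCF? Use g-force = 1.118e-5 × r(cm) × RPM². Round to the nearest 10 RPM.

≈ 20170 RPM

Original rotor: r = 288 mm / 2 = 144 mm = 14.4 cm
RCF_original = 1.118 × 10⁻⁵ × 14.4 × (18115)² = 1.118 × 10⁻⁵ × 14.4 × 328,153,225 ≈ 52,830 × g
Target RCF = 0.65 × 52,830 ≈ 34,339.5 × g
Your rotor: r = 15.1 / 2 = 7.55 cm
34,339.5 = 1.118 × 10⁻⁵ × 7.55 × N²
N² = 34,339.5 / (8.4409 × 10⁻⁵) = 406,822,732
N ≈ √406,822,732 ≈ 20,169.8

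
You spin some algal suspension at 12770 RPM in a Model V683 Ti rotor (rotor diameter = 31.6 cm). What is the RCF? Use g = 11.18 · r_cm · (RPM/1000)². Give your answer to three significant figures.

≈ 28800 × g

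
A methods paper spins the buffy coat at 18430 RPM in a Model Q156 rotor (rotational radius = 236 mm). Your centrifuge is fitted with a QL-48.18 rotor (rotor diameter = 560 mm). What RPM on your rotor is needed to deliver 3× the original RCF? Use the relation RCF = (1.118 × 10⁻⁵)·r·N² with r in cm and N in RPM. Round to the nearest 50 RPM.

Original rotor: r = 236 mm = 23.6 cm
RCF_original = 1.118 × 10⁻⁵ × 23.6 × (18430)² = 1.118 × 10⁻⁵ × 23.6 × 339,664,900 ≈ 89,619.9 × g
Target RCF = 3 × 89,619.9 ≈ 268,859.7 × g
Your rotor: r = 560 mm / 2 = 280 mm = 28 cm
268,859.7 = 1.118 × 10⁻⁵ × 28 × N²
N² = 268,859.7 / (31.304 × 10⁻⁵) = 858,866,918
N ≈ √858,866,918 ≈ 29,306.4

29300 RPM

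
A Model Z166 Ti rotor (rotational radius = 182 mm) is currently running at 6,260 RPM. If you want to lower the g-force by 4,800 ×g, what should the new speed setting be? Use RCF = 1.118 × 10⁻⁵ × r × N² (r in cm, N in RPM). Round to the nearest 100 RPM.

3900 RPM

r = 182 mm = 18.2 cm
Current RCF = 1.118 × 10⁻⁵ × 18.2 × (6260)² = 1.118 × 10⁻⁵ × 18.2 × 39,187,600 ≈ 7,973.7 × g
Target RCF = 7,973.7 − 4,800 = 3,173.7 × g
N² = 3,173.7 / (20.3476 × 10⁻⁵) = 15,597,417
N ≈ √15,597,417 ≈ 3,949.4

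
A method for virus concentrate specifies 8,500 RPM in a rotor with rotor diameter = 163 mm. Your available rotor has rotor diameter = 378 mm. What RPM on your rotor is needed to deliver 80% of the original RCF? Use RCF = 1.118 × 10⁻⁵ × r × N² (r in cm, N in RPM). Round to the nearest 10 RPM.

Original rotor: r = 163 mm / 2 = 81.5 mm = 8.15 cm
RCF_original = 1.118 × 10⁻⁵ × 8.15 × (8500)² = 1.118 × 10⁻⁵ × 8.15 × 72,250,000 ≈ 6,583.2 × g
Target RCF = 0.8 × 6,583.2 ≈ 5,266.6 × g
Your rotor: r = 378 mm / 2 = 189 mm = 18.9 cm
5,266.6 = 1.118 × 10⁻⁵ × 18.9 × N²
N² = 5,266.6 / (21.1302 × 10⁻⁵) = 24,924,516
N ≈ √24,924,516 ≈ 4,992.4

≈ 4990 RPM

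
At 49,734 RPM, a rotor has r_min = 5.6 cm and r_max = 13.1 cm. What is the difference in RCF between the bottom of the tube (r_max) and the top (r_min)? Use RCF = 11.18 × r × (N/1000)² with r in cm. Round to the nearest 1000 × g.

207000 x g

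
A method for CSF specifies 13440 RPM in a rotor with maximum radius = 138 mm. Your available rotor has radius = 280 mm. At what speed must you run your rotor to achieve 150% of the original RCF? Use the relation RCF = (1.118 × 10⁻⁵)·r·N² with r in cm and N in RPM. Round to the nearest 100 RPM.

11600 RPM

Original rotor: r = 138 mm = 13.8 cm
RCF_original = 1.118 × 10⁻⁵ × 13.8 × (13440)² = 1.118 × 10⁻⁵ × 13.8 × 180,633,600 ≈ 27,868.9 × g
Target RCF = 1.5 × 27,868.9 ≈ 41,803.4 × g
Your rotor: r = 280 mm = 28.0 cm
41,803.4 = 1.118 × 10⁻⁵ × 28 × N²
N² = 41,803.4 / (31.304 × 10⁻⁵) = 133,540,123
N ≈ √133,540,123 ≈ 11,556.0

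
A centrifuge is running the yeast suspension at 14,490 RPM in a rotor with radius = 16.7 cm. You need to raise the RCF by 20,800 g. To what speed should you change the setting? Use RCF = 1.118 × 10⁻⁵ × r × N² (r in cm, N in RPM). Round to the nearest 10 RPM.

17930 RPM

Current RCF = 1.118 × 10⁻⁵ × 16.7 × (14490)² = 1.118 × 10⁻⁵ × 16.7 × 209,960,100 ≈ 39,200.8 × g
Target RCF = 39,200.8 + 20,800 = 60,000.8 × g
N² = 60,000.8 / (18.6706 × 10⁻⁵) = 321,365,141
N ≈ √321,365,141 ≈ 17,926.7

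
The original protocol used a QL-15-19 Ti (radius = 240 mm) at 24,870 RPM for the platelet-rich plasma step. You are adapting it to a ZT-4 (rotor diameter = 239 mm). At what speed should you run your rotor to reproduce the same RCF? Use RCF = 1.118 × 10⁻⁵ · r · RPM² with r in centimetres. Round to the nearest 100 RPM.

Original rotor: r = 240 mm = 24.0 cm
RCF = 1.118 × 10⁻⁵ × r × N²
RCF_original = 1.118 × 10⁻⁵ × 24 × (24870)² = 1.118 × 10⁻⁵ × 24 × 618,516,900 ≈ 165,960.5 × g
Your rotor: r = 239 mm / 2 = 119.5 mm = 11.95 cm
165,960.5 = 1.118 × 10⁻⁵ × 11.95 × N²
N² = 165,960.5 / (13.3601 × 10⁻⁵) = 1,242,210,013
N ≈ √1,242,210,013 ≈ 35,245.0

35200 RPM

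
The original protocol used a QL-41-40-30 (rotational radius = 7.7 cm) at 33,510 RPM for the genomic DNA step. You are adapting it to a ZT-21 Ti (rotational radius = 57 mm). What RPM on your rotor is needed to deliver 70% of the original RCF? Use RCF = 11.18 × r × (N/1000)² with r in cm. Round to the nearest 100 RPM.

≈ 32600 RPM

RCF_original = 11.18 × 7.7 × (33.51)² = 11.18 × 7.7 × 1,122.9201 ≈ 96,667.7 × g
Target RCF = 0.7 × 96,667.7 ≈ 67,667.4 × g
Your rotor: r = 57 mm = 5.7 cm
67,667.4 = 11.18 × 5.7 × (N/1000)²
(N/1000)² = 67,667.4 / 63.726 = 1061.849
N = 1000 × √1061.849 ≈ 32,586.0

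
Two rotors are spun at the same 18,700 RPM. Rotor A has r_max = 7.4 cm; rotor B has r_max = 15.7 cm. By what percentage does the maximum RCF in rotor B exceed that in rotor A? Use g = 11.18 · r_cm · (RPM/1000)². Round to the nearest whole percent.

At equal RPM, RCF scales linearly with r: ratio = 15.7 / 7.4 = 2.1216.
So rotor B delivers 112.2% more g-force.

112%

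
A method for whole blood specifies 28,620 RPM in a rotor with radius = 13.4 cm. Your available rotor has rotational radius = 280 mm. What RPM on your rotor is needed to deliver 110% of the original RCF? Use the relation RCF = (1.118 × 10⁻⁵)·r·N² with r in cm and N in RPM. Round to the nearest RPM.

≈ 20765 RPM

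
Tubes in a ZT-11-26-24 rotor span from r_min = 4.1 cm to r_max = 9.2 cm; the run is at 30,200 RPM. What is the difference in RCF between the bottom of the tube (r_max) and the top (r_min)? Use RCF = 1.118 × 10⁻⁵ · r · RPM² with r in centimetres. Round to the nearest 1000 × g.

ΔRCF ≈ 52000 ×g

RCF_max = 1.118 × 10⁻⁵ × 9.2 × (30200)² = 1.118 × 10⁻⁵ × 9.2 × 912,040,000 ≈ 93,808.8 × g
RCF_min = 1.118 × 10⁻⁵ × 4.1 × (30200)² = 1.118 × 10⁻⁵ × 4.1 × 912,040,000 ≈ 41,806.1 × g
ΔRCF = 93,808.8 − 41,806.1 = 52,002.7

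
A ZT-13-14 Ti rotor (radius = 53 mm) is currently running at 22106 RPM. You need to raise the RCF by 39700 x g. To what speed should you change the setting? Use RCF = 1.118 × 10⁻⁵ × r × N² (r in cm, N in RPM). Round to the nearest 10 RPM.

34040 RPM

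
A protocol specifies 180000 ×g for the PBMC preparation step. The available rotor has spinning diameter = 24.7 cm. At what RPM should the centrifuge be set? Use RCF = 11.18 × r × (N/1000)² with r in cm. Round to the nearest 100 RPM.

r = 24.7 / 2 = 12.35 cm
RCF = 11.18 × r × (N/1000)²
180,000 = 11.18 × 12.35 × (N/1000)²
(N/1000)² = 180,000 / 138.073 = 1303.658
N = 1000 × √1303.658 ≈ 36,106.2

36100 RPM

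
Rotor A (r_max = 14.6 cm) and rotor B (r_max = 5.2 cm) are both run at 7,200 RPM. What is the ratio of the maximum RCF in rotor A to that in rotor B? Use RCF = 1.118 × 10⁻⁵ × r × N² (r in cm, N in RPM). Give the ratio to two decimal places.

2.81

At fixed N, RCF ∝ r, so RCF_A/RCF_B = r_A/r_B = 14.6 / 5.2 = 2.8077.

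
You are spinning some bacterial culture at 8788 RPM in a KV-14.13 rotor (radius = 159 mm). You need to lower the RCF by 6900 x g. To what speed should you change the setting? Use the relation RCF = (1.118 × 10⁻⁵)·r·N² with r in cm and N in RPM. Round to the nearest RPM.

r = 159 mm = 15.9 cm
Current RCF = 1.118 × 10⁻⁵ × 15.9 × (8788)² = 1.118 × 10⁻⁵ × 15.9 × 77,228,944 ≈ 13,728.4 × g
Target RCF = 13,728.4 − 6,900 = 6,828.4 × g
N² = 6,828.4 / (17.7762 × 10⁻⁵) = 38,413,159
N ≈ √38,413,159 ≈ 6,197.8

N₂ ≈ 6198 RPM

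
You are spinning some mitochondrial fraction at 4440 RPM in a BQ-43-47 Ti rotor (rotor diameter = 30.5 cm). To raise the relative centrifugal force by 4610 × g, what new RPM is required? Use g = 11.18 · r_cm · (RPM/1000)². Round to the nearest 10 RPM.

r = 30.5 / 2 = 15.25 cm
Current RCF = 11.18 × 15.25 × (4.44)² = 11.18 × 15.25 × 19.7136 ≈ 3,361.1 × g
Target RCF = 3,361.1 + 4,610 = 7,971.1 × g
(N/1000)² = 7,971.1 / 170.495 = 46.75269
N = 1000 × √46.75269 ≈ 6,837.6

≈ 6840 RPM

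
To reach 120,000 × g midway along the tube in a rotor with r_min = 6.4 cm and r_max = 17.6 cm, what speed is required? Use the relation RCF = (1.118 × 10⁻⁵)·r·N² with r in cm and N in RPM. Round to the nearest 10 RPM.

29910 RPM

r_avg = (6.4 + 17.6) / 2 = 12 cm
120,000 = 1.118 × 10⁻⁵ × 12 × N²
N² = 120,000 / (13.416 × 10⁻⁵) = 894,454,383
N ≈ √894,454,383 ≈ 29,907.4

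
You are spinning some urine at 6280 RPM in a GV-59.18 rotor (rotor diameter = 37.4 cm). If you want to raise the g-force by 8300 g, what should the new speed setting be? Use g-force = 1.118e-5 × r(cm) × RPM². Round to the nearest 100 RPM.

8900 RPM

r = 37.4 / 2 = 18.7 cm
Current RCF = 1.118 × 10⁻⁵ × 18.7 × (6280)² = 1.118 × 10⁻⁵ × 18.7 × 39,438,400 ≈ 8,245.2 × g
Target RCF = 8,245.2 + 8,300 = 16,545.2 × g
N² = 16,545.2 / (20.9066 × 10⁻⁵) = 79,138,645
N ≈ √79,138,645 ≈ 8,896.0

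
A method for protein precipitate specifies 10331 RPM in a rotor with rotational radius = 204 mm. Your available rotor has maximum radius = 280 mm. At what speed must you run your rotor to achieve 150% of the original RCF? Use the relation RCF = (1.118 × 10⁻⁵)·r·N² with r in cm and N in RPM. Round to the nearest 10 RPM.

Original rotor: r = 204 mm = 20.4 cm
RCF = 1.118 × 10⁻⁵ × r × N²
RCF_original = 1.118 × 10⁻⁵ × 20.4 × (10331)² = 1.118 × 10⁻⁵ × 20.4 × 106,729,561 ≈ 24,342 × g
Target RCF = 1.5 × 24,342 ≈ 36,513 × g
Your rotor: r = 280 mm = 28.0 cm
36,513 = 1.118 × 10⁻⁵ × 28 × N²
N² = 36,513 / (31.304 × 10⁻⁵) = 116,640,046
N ≈ √116,640,046 ≈ 10,800.0

10800 RPM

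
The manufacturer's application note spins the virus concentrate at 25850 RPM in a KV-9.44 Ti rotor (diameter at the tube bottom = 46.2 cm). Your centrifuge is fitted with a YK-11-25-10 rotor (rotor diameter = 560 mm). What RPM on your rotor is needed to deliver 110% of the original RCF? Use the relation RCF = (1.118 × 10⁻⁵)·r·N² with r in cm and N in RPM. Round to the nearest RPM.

24625 RPM

Original rotor: r = 46.2 / 2 = 23.1 cm
RCF_original = 1.118 × 10⁻⁵ × 23.1 × (25850)² = 1.118 × 10⁻⁵ × 23.1 × 668,222,500 ≈ 172,573.8 × g
Target RCF = 1.1 × 172,573.8 ≈ 189,831.2 × g
Your rotor: r = 560 mm / 2 = 280 mm = 28 cm
189,831.2 = 1.118 × 10⁻⁵ × 28 × N²
N² = 189,831.2 / (31.304 × 10⁻⁵) = 606,411,960
N ≈ √606,411,960 ≈ 24,625.4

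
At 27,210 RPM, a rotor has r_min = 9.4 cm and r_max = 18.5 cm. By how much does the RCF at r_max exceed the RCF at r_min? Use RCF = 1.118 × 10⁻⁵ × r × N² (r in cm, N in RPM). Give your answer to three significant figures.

≈ 75300 g

RCF_max = 1.118 × 10⁻⁵ × 18.5 × (27210)² = 1.118 × 10⁻⁵ × 18.5 × 740,384,100 ≈ 153,133.6 × g
RCF_min = 1.118 × 10⁻⁵ × 9.4 × (27210)² = 1.118 × 10⁻⁵ × 9.4 × 740,384,100 ≈ 77,808.4 × g
ΔRCF = 153,133.6 − 77,808.4 = 75,325.2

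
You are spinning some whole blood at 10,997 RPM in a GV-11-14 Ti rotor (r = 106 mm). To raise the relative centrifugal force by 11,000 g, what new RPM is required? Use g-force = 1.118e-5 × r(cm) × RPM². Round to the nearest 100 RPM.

≈ 14600 RPM

r = 106 mm = 10.6 cm
Current RCF = 1.118 × 10⁻⁵ × 10.6 × (10997)² = 1.118 × 10⁻⁵ × 10.6 × 120,934,009 ≈ 14,331.6 × g
Target RCF = 14,331.6 + 11,000 = 25,331.6 × g
N² = 25,331.6 / (11.8508 × 10⁻⁵) = 213,754,346
N ≈ √213,754,346 ≈ 14,620.3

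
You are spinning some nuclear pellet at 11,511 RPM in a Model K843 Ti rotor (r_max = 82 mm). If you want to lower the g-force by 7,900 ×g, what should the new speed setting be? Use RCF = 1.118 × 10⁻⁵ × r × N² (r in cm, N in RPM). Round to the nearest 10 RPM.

r = 82 mm = 8.2 cm
Current RCF = 1.118 × 10⁻⁵ × 8.2 × (11511)² = 1.118 × 10⁻⁵ × 8.2 × 132,503,121 ≈ 12,147.4 × g
Target RCF = 12,147.4 − 7,900 = 4,247.4 × g
N² = 4,247.4 / (9.1676 × 10⁻⁵) = 46,330,555
N ≈ √46,330,555 ≈ 6,806.7

6810 RPM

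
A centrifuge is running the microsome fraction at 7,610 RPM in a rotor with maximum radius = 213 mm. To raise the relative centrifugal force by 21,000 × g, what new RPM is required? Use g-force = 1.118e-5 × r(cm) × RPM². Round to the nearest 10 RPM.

12090 RPM

r = 213 mm = 21.3 cm
Current RCF = 1.118 × 10⁻⁵ × 21.3 × (7610)² = 1.118 × 10⁻⁵ × 21.3 × 57,912,100 ≈ 13,790.8 × g
Target RCF = 13,790.8 + 21,000 = 34,790.8 × g
N² = 34,790.8 / (23.8134 × 10⁻⁵) = 146,097,575
N ≈ √146,097,575 ≈ 12,087.1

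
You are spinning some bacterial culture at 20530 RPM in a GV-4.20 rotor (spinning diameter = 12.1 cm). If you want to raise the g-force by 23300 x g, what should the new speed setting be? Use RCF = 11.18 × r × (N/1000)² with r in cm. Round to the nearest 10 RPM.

N₂ ≈ 27680 RPM

r = 12.1 / 2 = 6.05 cm
Current RCF = 11.18 × 6.05 × (20.53)² = 11.18 × 6.05 × 421.4809 ≈ 28,508.5 × g
Target RCF = 28,508.5 + 23,300 = 51,808.5 × g
(N/1000)² = 51,808.5 / 67.639 = 765.956
N = 1000 × √765.956 ≈ 27,675.9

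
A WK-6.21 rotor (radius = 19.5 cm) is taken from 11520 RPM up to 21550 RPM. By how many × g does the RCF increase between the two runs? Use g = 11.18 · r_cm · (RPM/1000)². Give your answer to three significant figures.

RCF₁ = 11.18 × 19.5 × (11.52)² = 11.18 × 19.5 × 132.7104 ≈ 28,932.2 × g
RCF₂ = 11.18 × 19.5 × (21.55)² = 11.18 × 19.5 × 464.4025 ≈ 101,244.4 × g
Increase = 101,244.4 − 28,932.2 = 72,312.2

72300 × g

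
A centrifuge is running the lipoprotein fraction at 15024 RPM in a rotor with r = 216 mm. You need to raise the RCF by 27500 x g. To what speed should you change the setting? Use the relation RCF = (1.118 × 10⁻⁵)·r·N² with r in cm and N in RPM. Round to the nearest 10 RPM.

≈ 18430 RPM

r = 216 mm = 21.6 cm
Current RCF = 1.118 × 10⁻⁵ × 21.6 × (15024)² = 1.118 × 10⁻⁵ × 21.6 × 225,720,576 ≈ 54,508.8 × g
Target RCF = 54,508.8 + 27,500 = 82,008.8 × g
N² = 82,008.8 / (24.1488 × 10⁻⁵) = 339,597,827
N ≈ √339,597,827 ≈ 18,428.2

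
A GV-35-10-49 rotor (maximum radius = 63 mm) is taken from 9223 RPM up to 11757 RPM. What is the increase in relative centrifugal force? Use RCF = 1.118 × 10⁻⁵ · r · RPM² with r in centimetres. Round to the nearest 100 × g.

r = 63 mm = 6.3 cm
RCF₁ = 1.118 × 10⁻⁵ × 6.3 × (9223)² = 1.118 × 10⁻⁵ × 6.3 × 85,063,729 ≈ 5,991.4 × g
RCF₂ = 1.118 × 10⁻⁵ × 6.3 × (11757)² = 1.118 × 10⁻⁵ × 6.3 × 138,227,049 ≈ 9,735.9 × g
Increase = 9,735.9 − 5,991.4 = 3,744.5

≈ 3700 g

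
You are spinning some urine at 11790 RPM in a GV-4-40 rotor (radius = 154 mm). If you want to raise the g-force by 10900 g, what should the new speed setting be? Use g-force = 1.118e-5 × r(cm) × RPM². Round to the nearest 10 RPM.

r = 154 mm = 15.4 cm
Current RCF = 1.118 × 10⁻⁵ × 15.4 × (11790)² = 1.118 × 10⁻⁵ × 15.4 × 139,004,100 ≈ 23,932.6 × g
Target RCF = 23,932.6 + 10,900 = 34,832.6 × g
N² = 34,832.6 / (17.2172 × 10⁻⁵) = 202,312,803
N ≈ √202,312,803 ≈ 14,223.7

14220 RPM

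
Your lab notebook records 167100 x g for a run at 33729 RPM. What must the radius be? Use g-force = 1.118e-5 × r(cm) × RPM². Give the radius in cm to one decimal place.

≈ 13.1 cm

167100 = 1.118 × 10⁻⁵ × r × (33729)²
r = 167100 / (1.118 × 10⁻⁵ × 1,137,645,441) = 167100 / 12718.88 ≈ 13.138 cm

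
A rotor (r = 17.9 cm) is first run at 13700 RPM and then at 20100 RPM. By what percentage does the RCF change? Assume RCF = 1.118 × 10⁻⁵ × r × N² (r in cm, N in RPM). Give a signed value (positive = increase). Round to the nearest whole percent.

+115%

RCF ∝ N², so the ratio is (20100/13700)² = (1.467153)² = 2.1525.
Change = 2.1525 − 1 = +1.1525 → +115.3%.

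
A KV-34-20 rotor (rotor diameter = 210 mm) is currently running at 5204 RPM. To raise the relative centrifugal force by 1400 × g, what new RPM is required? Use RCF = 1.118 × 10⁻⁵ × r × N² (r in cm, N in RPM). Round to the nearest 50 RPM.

6250 RPM

r = 210 mm / 2 = 105 mm = 10.5 cm
Current RCF = 1.118 × 10⁻⁵ × 10.5 × (5204)² = 1.118 × 10⁻⁵ × 10.5 × 27,081,616 ≈ 3,179.1 × g
Target RCF = 3,179.1 + 1,400 = 4,579.1 × g
N² = 4,579.1 / (11.739 × 10⁻⁵) = 39,007,582
N ≈ √39,007,582 ≈ 6,245.6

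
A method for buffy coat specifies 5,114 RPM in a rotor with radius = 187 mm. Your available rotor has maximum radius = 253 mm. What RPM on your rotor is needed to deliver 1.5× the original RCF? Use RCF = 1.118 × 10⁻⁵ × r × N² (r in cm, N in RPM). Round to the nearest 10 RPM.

Original rotor: r = 187 mm = 18.7 cm
RCF_original = 1.118 × 10⁻⁵ × 18.7 × (5114)² = 1.118 × 10⁻⁵ × 18.7 × 26,152,996 ≈ 5,467.7 × g
Target RCF = 1.5 × 5,467.7 ≈ 8,201.5 × g
Your rotor: r = 253 mm = 25.3 cm
8,201.5 = 1.118 × 10⁻⁵ × 25.3 × N²
N² = 8,201.5 / (28.2854 × 10⁻⁵) = 28,995,524
N ≈ √28,995,524 ≈ 5,384.7

≈ 5380 RPM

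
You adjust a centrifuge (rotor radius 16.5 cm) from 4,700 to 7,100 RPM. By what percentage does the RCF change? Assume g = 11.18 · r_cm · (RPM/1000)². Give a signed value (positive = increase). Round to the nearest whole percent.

RCF ∝ N², so the ratio is (7100/4700)² = (1.510638)² = 2.2820.
Change = 2.2820 − 1 = +1.2820 → +128.2%.

+128%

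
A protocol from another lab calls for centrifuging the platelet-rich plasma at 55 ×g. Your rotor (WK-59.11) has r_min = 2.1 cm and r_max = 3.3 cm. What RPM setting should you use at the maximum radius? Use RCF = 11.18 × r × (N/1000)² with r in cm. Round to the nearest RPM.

Use r_max = 3.3 cm.
RCF = 11.18 × r × (N/1000)²
55 = 11.18 × 3.3 × (N/1000)²
(N/1000)² = 55 / 36.894 = 1.490757
N = 1000 × √1.490757 ≈ 1,221.0

≈ 1221 RPM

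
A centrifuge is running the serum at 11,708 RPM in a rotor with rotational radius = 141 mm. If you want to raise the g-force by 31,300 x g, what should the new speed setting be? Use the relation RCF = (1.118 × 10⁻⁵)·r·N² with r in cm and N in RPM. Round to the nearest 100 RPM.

r = 141 mm = 14.1 cm
Current RCF = 1.118 × 10⁻⁵ × 14.1 × (11708)² = 1.118 × 10⁻⁵ × 14.1 × 137,077,264 ≈ 21,608.6 × g
Target RCF = 21,608.6 + 31,300 = 52,908.6 × g
N² = 52,908.6 / (15.7638 × 10⁻⁵) = 335,633,540
N ≈ √335,633,540 ≈ 18,320.3

18300 RPM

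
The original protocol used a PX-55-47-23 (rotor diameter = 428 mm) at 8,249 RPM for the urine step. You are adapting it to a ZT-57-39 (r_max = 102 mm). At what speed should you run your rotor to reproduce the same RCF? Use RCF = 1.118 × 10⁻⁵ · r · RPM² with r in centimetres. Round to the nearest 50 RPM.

Original rotor: r = 428 mm / 2 = 214 mm = 21.4 cm
RCF_original = 1.118 × 10⁻⁵ × 21.4 × (8249)² = 1.118 × 10⁻⁵ × 21.4 × 68,046,001 ≈ 16,280.1 × g
Your rotor: r = 102 mm = 10.2 cm
16,280.1 = 1.118 × 10⁻⁵ × 10.2 × N²
N² = 16,280.1 / (11.4036 × 10⁻⁵) = 142,762,812
N ≈ √142,762,812 ≈ 11,948.3

≈ 11950 RPM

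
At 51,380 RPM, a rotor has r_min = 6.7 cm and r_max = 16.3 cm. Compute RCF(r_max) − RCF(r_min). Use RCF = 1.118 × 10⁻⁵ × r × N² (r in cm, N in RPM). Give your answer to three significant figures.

≈ 283000 × g

RCF_max = 1.118 × 10⁻⁵ × 16.3 × (51380)² = 1.118 × 10⁻⁵ × 16.3 × 2,639,904,400 ≈ 481,080.3 × g
RCF_min = 1.118 × 10⁻⁵ × 6.7 × (51380)² = 1.118 × 10⁻⁵ × 6.7 × 2,639,904,400 ≈ 197,744.7 × g
ΔRCF = 481,080.3 − 197,744.7 = 283,335.6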